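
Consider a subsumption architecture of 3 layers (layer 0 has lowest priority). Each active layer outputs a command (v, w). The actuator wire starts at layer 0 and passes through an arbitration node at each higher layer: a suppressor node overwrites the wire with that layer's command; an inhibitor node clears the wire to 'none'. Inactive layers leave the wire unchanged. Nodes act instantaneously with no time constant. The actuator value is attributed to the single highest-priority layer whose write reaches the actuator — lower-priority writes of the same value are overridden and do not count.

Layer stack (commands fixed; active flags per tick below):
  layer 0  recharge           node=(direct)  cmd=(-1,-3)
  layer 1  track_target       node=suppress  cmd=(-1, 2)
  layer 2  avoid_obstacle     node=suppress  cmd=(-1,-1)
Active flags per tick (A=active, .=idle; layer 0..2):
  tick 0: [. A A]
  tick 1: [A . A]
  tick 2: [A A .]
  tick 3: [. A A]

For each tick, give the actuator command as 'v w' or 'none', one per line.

-1 -1
-1 -1
-1 2
-1 -1

tick 0:
  layer 0 (recharge) idle — none
  layer 1 (track_target) active — suppresses: (-1, 2)
  layer 2 (avoid_obstacle) active — suppresses: (-1, -1)
  → actuator (-1, -1)
tick 1:
  layer 0 (recharge) active — direct: (-1, -3)
  layer 1 (track_target) idle — unchanged: (-1, -3)
  layer 2 (avoid_obstacle) active — suppresses: (-1, -1)
  → actuator (-1, -1)
tick 2:
  layer 0 (recharge) active — direct: (-1, -3)
  layer 1 (track_target) active — suppresses: (-1, 2)
  layer 2 (avoid_obstacle) idle — unchanged: (-1, 2)
  → actuator (-1, 2)
tick 3:
  layer 0 (recharge) idle — none
  layer 1 (track_target) active — suppresses: (-1, 2)
  layer 2 (avoid_obstacle) active — suppresses: (-1, -1)
  → actuator (-1, -1)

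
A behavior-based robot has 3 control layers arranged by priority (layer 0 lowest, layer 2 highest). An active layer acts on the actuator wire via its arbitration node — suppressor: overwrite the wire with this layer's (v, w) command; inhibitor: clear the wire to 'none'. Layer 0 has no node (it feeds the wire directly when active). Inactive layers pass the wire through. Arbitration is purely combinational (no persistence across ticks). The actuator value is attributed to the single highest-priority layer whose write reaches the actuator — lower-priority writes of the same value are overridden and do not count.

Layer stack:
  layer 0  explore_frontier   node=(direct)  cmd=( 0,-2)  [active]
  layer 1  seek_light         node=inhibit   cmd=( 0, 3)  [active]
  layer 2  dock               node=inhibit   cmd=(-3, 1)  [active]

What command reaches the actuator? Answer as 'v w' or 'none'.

[0] explore_frontier on; wire := (0, -2)
[1] seek_light on (inhibit); wire := none
[2] dock on (inhibit); wire := none
output none

none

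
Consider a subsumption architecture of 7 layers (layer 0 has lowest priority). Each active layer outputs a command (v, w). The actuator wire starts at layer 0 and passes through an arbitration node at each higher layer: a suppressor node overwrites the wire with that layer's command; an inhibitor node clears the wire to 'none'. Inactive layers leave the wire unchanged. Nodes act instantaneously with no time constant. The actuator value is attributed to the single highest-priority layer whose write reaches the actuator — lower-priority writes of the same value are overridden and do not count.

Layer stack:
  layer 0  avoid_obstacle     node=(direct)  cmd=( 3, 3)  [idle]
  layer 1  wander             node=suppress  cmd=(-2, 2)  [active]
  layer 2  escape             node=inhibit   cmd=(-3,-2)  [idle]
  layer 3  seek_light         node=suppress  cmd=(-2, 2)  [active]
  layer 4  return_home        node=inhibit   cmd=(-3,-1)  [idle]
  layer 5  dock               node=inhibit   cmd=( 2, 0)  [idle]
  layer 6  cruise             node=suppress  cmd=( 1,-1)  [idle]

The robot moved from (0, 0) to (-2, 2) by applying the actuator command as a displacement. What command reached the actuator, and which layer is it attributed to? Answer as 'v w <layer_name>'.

displacement = (-2, 2) − (0, 0) = (-2, 2)
[0] avoid_obstacle off; wire := none
[1] wander on (suppress); wire := (-2, 2)
[2] escape off; pass (-2, 2)
[3] seek_light on (suppress); wire := (-2, 2)
[4] return_home off; pass (-2, 2)
[5] dock off; pass (-2, 2)
[6] cruise off; pass (-2, 2)
output (-2, 2) — from layer 3 (seek_light)

-2 2 seek_light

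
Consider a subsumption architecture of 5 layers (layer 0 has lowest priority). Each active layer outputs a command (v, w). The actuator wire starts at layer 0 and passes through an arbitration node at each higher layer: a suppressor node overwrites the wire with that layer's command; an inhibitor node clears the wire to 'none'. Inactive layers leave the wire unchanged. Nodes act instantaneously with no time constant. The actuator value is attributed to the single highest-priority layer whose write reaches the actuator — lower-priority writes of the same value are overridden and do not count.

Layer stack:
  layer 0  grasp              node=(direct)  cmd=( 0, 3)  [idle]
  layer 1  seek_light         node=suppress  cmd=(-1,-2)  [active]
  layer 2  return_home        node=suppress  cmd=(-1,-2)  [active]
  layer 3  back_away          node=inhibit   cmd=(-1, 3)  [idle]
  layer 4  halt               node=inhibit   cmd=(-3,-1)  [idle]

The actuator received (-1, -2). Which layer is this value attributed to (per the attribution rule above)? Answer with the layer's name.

return_home

L0 grasp: idle → wire = none
L1 seek_light: active, suppressor → wire = (-1, -2)
L2 return_home: active, suppressor → wire = (-1, -2)
L3 back_away: idle → wire stays (-1, -2)
L4 halt: idle → wire stays (-1, -2)
actuator = (-1, -2)
last writer: layer 2 = return_home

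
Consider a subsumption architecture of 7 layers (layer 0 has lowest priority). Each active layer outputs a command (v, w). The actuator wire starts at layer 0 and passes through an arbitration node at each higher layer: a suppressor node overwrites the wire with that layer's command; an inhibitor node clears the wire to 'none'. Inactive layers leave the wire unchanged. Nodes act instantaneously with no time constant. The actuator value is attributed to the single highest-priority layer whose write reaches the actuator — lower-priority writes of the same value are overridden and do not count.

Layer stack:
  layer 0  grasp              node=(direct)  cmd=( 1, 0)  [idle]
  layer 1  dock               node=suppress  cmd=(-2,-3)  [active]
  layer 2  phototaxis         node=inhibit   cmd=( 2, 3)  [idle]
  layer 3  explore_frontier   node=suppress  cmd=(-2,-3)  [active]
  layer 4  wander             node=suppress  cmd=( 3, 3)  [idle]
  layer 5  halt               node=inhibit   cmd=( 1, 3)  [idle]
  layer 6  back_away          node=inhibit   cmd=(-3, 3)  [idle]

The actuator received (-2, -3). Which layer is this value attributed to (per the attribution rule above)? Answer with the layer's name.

explore_frontier

layer 0 (grasp) idle — none
layer 1 (dock) active — suppresses: (-2, -3)
layer 2 (phototaxis) idle — unchanged: (-2, -3)
layer 3 (explore_frontier) active — suppresses: (-2, -3)
layer 4 (wander) idle — unchanged: (-2, -3)
layer 5 (halt) idle — unchanged: (-2, -3)
layer 6 (back_away) idle — unchanged: (-2, -3)
→ actuator (-2, -3)
last writer: layer 3 = explore_frontier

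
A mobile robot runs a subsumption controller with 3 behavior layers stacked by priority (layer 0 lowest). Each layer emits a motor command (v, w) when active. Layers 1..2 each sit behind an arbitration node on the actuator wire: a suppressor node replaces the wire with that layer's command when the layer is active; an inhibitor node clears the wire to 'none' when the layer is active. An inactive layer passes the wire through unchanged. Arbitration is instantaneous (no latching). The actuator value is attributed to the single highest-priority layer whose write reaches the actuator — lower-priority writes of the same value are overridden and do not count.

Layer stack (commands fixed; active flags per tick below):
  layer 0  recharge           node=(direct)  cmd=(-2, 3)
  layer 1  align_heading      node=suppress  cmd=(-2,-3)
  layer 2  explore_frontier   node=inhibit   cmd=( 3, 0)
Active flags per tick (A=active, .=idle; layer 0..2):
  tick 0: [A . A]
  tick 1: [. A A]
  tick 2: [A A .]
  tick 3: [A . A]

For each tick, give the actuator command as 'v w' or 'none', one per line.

none
none
-2 -3
none

tick 0:
  layer 0 (recharge) active — direct: (-2, 3)
  layer 1 (align_heading) idle — unchanged: (-2, 3)
  layer 2 (explore_frontier) active — inhibits: none
  → actuator none
tick 1:
  layer 0 (recharge) idle — none
  layer 1 (align_heading) active — suppresses: (-2, -3)
  layer 2 (explore_frontier) active — inhibits: none
  → actuator none
tick 2:
  layer 0 (recharge) active — direct: (-2, 3)
  layer 1 (align_heading) active — suppresses: (-2, -3)
  layer 2 (explore_frontier) idle — unchanged: (-2, -3)
  → actuator (-2, -3)
tick 3:
  layer 0 (recharge) active — direct: (-2, 3)
  layer 1 (align_heading) idle — unchanged: (-2, 3)
  layer 2 (explore_frontier) active — inhibits: none
  → actuator none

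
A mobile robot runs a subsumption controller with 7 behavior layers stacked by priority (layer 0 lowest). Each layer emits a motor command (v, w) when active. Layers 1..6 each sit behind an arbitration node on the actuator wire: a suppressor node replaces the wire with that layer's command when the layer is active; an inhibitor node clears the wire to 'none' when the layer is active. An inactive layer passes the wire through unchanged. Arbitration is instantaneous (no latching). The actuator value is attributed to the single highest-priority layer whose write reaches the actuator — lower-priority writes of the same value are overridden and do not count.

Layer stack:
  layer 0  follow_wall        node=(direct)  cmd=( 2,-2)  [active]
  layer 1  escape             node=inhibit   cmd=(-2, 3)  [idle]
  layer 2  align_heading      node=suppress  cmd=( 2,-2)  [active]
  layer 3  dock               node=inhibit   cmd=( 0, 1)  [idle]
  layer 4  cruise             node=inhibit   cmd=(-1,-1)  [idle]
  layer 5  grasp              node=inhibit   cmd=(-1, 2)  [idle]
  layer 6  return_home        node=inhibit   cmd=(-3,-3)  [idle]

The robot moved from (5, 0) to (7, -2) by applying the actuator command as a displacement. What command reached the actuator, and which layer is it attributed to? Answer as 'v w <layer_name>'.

2 -2 align_heading

displacement = (7, -2) − (5, 0) = (2, -2)
layer 0 (follow_wall) active — direct: (2, -2)
layer 1 (escape) idle — unchanged: (2, -2)
layer 2 (align_heading) active — suppresses: (2, -2)
layer 3 (dock) idle — unchanged: (2, -2)
layer 4 (cruise) idle — unchanged: (2, -2)
layer 5 (grasp) idle — unchanged: (2, -2)
layer 6 (return_home) idle — unchanged: (2, -2)
→ actuator (2, -2) — from layer 2 (align_heading)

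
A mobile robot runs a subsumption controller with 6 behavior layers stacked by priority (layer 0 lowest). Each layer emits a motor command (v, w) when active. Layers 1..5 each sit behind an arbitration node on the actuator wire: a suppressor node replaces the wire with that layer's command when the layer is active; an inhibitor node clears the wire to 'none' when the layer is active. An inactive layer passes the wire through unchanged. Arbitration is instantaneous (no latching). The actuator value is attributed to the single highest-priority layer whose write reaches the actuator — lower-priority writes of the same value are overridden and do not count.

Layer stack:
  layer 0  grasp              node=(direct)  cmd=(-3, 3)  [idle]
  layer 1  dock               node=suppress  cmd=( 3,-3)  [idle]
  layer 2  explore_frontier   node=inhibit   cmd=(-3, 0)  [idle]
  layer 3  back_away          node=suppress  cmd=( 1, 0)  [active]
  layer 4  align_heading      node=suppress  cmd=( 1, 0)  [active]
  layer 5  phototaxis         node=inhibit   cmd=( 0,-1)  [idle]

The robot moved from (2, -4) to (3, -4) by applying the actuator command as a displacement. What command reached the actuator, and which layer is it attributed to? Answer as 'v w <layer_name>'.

displacement = (3, -4) − (2, -4) = (1, 0)
L0 grasp: idle → wire = none
L1 dock: idle → wire stays none
L2 explore_frontier: idle → wire stays none
L3 back_away: active, suppressor → wire = (1, 0)
L4 align_heading: active, suppressor → wire = (1, 0)
L5 phototaxis: idle → wire stays (1, 0)
actuator = (1, 0) — from layer 4 (align_heading)

1 0 align_heading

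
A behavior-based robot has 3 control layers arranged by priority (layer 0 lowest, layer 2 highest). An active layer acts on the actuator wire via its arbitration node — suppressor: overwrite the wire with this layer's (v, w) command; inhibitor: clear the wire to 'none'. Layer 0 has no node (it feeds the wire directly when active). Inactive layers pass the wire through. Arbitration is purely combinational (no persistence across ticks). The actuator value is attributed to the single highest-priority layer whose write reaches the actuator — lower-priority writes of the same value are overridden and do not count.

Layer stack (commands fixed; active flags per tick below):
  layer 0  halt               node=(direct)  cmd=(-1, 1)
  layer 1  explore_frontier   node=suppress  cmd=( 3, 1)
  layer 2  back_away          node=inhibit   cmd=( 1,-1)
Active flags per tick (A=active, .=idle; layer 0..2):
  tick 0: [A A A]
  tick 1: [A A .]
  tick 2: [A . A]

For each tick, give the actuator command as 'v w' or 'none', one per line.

tick 0:
  layer 0 (halt) active — direct: (-1, 1)
  layer 1 (explore_frontier) active — suppresses: (3, 1)
  layer 2 (back_away) active — inhibits: none
  → actuator none
tick 1:
  layer 0 (halt) active — direct: (-1, 1)
  layer 1 (explore_frontier) active — suppresses: (3, 1)
  layer 2 (back_away) idle — unchanged: (3, 1)
  → actuator (3, 1)
tick 2:
  layer 0 (halt) active — direct: (-1, 1)
  layer 1 (explore_frontier) idle — unchanged: (-1, 1)
  layer 2 (back_away) active — inhibits: none
  → actuator none

none
3 1
none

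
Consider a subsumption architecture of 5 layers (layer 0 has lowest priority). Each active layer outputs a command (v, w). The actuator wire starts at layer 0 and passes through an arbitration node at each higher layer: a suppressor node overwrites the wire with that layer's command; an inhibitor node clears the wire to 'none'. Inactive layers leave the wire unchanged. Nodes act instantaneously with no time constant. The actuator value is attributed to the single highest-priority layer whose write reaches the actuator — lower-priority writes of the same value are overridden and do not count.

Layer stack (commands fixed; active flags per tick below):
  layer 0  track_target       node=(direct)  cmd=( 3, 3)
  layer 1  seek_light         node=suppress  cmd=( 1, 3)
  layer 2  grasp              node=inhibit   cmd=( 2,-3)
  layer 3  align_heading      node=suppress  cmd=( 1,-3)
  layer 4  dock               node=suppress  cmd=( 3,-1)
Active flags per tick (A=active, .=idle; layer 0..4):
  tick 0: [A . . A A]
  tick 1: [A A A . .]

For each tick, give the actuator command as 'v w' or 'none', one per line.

3 -1
none

tick 0:
  layer 0 (track_target) active — direct: (3, 3)
  layer 1 (seek_light) idle — unchanged: (3, 3)
  layer 2 (grasp) idle — unchanged: (3, 3)
  layer 3 (align_heading) active — suppresses: (1, -3)
  layer 4 (dock) active — suppresses: (3, -1)
  → actuator (3, -1)
tick 1:
  layer 0 (track_target) active — direct: (3, 3)
  layer 1 (seek_light) active — suppresses: (1, 3)
  layer 2 (grasp) active — inhibits: none
  layer 3 (align_heading) idle — unchanged: none
  layer 4 (dock) idle — unchanged: none
  → actuator none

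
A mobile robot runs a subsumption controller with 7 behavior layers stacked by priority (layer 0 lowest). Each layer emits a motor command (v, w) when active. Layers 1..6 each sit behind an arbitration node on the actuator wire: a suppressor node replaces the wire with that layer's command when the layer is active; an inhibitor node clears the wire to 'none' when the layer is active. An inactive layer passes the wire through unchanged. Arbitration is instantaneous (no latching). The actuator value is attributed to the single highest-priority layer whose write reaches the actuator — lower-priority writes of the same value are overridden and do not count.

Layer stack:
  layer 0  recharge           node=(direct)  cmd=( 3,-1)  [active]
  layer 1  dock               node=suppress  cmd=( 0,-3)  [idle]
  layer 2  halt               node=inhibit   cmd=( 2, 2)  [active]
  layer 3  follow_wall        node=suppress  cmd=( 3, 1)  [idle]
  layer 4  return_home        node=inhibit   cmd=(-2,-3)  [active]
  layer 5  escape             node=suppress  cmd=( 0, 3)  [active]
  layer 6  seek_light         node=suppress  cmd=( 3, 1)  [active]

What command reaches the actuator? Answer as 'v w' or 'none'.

3 1

L0 recharge: active, feeds wire = (3, -1)
L1 dock: idle → wire stays (3, -1)
L2 halt: active, inhibitor → wire = none
L3 follow_wall: idle → wire stays none
L4 return_home: active, inhibitor → wire = none
L5 escape: active, suppressor → wire = (0, 3)
L6 seek_light: active, suppressor → wire = (3, 1)
actuator = (3, 1)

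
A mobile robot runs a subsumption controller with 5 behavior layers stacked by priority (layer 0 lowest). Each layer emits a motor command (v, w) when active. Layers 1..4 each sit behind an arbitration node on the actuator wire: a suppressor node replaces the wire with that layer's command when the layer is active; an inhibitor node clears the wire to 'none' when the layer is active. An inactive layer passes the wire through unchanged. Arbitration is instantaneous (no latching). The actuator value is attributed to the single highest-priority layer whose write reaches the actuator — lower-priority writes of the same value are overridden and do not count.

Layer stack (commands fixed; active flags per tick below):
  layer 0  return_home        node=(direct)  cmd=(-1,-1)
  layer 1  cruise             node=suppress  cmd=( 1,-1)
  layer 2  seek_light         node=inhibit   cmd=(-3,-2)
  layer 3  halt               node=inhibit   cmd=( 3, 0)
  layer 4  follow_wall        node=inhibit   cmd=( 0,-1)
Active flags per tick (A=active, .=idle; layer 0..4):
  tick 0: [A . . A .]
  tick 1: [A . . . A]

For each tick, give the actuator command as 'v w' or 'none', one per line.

none
none

tick 0:
  layer 0 (return_home) active — direct: (-1, -1)
  layer 1 (cruise) idle — unchanged: (-1, -1)
  layer 2 (seek_light) idle — unchanged: (-1, -1)
  layer 3 (halt) active — inhibits: none
  layer 4 (follow_wall) idle — unchanged: none
  → actuator none
tick 1:
  layer 0 (return_home) active — direct: (-1, -1)
  layer 1 (cruise) idle — unchanged: (-1, -1)
  layer 2 (seek_light) idle — unchanged: (-1, -1)
  layer 3 (halt) idle — unchanged: (-1, -1)
  layer 4 (follow_wall) active — inhibits: none
  → actuator none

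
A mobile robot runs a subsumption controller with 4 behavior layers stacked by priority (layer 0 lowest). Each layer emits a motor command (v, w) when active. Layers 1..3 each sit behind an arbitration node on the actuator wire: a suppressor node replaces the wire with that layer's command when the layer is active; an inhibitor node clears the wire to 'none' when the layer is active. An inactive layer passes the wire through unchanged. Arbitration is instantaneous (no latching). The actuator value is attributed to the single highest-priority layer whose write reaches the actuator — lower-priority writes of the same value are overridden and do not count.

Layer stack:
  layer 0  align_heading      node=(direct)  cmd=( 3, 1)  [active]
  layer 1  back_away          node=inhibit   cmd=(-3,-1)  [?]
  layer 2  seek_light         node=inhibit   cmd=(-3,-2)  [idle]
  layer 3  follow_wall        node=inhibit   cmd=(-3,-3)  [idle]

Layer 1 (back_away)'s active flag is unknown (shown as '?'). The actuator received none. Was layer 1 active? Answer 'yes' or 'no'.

yes

If layer 1 is active=yes:
  actuator would be none
If layer 1 is active=no:
  actuator would be (3, 1)
Observed none, so layer 1 was active.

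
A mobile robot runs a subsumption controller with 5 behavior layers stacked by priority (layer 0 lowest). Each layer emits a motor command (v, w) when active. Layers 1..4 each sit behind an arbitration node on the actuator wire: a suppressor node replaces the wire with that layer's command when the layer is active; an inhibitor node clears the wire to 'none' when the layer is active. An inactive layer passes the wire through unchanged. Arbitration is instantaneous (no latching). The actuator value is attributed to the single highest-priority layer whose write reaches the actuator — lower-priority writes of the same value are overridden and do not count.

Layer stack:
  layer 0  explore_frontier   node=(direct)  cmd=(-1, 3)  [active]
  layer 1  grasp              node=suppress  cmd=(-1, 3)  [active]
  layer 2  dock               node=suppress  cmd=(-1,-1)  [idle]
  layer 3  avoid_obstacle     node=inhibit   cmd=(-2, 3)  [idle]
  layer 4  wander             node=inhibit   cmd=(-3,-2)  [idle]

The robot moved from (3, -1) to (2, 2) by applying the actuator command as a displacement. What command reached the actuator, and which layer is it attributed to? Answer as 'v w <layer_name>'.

displacement = (2, 2) − (3, -1) = (-1, 3)
layer 0 (explore_frontier) active — direct: (-1, 3)
layer 1 (grasp) active — suppresses: (-1, 3)
layer 2 (dock) idle — unchanged: (-1, 3)
layer 3 (avoid_obstacle) idle — unchanged: (-1, 3)
layer 4 (wander) idle — unchanged: (-1, 3)
→ actuator (-1, 3) — from layer 1 (grasp)

-1 3 grasp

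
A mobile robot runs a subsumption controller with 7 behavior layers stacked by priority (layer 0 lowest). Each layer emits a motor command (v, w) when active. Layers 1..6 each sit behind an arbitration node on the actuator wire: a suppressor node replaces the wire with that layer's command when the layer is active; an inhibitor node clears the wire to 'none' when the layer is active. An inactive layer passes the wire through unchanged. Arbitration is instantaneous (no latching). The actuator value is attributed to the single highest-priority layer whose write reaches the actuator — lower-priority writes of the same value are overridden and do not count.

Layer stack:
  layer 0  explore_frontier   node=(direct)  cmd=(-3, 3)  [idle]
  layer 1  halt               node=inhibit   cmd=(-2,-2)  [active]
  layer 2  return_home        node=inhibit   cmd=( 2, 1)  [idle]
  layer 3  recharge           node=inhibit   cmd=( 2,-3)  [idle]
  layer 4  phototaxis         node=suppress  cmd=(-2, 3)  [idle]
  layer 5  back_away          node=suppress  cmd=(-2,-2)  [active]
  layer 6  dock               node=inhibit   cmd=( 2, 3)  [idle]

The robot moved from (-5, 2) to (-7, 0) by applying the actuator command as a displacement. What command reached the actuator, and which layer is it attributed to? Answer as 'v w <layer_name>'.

-2 -2 back_away

displacement = (-7, 0) − (-5, 2) = (-2, -2)
layer 0 (explore_frontier) idle — none
layer 1 (halt) active — inhibits: none
layer 2 (return_home) idle — unchanged: none
layer 3 (recharge) idle — unchanged: none
layer 4 (phototaxis) idle — unchanged: none
layer 5 (back_away) active — suppresses: (-2, -2)
layer 6 (dock) idle — unchanged: (-2, -2)
→ actuator (-2, -2) — from layer 5 (back_away)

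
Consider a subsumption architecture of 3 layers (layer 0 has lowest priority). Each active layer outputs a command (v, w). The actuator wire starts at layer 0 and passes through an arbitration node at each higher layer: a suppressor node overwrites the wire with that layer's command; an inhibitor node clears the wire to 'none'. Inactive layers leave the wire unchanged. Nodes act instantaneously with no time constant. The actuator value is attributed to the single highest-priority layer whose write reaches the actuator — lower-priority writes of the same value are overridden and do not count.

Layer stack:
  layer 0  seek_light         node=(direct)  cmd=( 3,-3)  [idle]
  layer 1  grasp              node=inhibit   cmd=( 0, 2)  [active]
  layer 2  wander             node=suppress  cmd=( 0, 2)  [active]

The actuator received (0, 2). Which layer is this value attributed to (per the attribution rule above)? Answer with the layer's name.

layer 0 (seek_light) idle — none
layer 1 (grasp) active — inhibits: none
layer 2 (wander) active — suppresses: (0, 2)
→ actuator (0, 2)
last writer: layer 2 = wander

wander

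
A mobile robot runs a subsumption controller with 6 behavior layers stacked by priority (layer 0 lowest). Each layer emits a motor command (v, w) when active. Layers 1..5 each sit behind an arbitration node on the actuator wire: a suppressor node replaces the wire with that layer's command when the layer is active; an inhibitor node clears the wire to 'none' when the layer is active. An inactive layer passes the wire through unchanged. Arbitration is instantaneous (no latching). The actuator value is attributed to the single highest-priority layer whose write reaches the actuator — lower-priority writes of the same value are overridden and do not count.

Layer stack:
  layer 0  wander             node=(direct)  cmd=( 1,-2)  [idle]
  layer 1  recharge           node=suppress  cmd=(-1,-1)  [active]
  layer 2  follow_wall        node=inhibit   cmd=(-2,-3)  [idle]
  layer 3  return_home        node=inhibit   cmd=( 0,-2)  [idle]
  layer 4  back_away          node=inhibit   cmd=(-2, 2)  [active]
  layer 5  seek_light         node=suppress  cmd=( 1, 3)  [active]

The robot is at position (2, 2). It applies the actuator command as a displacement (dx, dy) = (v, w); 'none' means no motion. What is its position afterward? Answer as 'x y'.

[0] wander off; wire := none
[1] recharge on (suppress); wire := (-1, -1)
[2] follow_wall off; pass (-1, -1)
[3] return_home off; pass (-1, -1)
[4] back_away on (inhibit); wire := none
[5] seek_light on (suppress); wire := (1, 3)
output (1, 3)
position: (2, 2) + (1, 3) = (3, 5)

3 5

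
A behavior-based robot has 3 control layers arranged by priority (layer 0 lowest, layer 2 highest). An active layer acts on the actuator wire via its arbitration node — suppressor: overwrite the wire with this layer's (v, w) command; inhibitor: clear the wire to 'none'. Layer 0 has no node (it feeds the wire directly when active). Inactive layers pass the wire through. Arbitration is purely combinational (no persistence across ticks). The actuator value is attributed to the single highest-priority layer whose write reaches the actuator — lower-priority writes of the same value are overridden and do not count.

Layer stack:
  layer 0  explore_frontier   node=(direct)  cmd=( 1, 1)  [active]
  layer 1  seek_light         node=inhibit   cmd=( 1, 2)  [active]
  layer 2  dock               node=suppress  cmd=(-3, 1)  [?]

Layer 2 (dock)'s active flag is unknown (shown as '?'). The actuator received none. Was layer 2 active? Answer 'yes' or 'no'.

no

If layer 2 is active=yes:
  actuator would be (-3, 1)
If layer 2 is active=no:
  actuator would be none
Observed none, so layer 2 was idle.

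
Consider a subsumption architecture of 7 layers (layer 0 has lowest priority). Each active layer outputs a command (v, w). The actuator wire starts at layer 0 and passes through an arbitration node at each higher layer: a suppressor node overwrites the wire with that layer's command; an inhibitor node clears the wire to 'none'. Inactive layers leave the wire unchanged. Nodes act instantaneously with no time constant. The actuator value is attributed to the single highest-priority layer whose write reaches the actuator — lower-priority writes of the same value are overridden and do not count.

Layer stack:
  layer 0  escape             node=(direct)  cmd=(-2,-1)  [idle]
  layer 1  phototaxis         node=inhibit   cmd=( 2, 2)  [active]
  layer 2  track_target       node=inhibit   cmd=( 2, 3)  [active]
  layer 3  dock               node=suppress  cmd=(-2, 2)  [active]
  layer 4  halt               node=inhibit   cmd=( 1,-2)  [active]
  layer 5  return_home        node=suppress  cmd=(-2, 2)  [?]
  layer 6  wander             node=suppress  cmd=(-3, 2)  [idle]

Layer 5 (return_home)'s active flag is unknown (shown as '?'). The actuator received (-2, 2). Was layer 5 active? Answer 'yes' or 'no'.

yes

If layer 5 is active=yes:
  actuator would be (-2, 2)
If layer 5 is active=no:
  actuator would be none
Observed (-2, 2), so layer 5 was active.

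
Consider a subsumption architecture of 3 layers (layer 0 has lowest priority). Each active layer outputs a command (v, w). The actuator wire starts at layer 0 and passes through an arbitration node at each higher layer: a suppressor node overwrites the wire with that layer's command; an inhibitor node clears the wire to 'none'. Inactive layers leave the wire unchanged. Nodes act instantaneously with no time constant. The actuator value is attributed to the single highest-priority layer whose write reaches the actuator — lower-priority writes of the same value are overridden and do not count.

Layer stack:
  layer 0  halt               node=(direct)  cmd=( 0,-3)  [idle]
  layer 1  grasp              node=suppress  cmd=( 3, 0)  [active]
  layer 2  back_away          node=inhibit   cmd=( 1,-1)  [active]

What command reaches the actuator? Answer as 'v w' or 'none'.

layer 0 (halt) idle — none
layer 1 (grasp) active — suppresses: (3, 0)
layer 2 (back_away) active — inhibits: none
→ actuator none

none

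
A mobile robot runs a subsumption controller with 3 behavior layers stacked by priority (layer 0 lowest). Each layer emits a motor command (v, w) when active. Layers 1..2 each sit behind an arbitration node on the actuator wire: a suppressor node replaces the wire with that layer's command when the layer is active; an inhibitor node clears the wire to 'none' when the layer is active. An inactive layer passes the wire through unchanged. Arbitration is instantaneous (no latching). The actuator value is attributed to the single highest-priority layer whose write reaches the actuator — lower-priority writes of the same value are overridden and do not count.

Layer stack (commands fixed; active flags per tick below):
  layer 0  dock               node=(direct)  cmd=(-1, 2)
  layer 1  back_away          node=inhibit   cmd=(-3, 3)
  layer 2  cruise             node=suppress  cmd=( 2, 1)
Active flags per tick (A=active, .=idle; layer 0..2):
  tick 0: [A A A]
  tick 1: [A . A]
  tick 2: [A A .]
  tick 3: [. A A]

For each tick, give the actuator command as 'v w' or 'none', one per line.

2 1
2 1
none
2 1

tick 0:
  L0 dock: active, feeds wire = (-1, 2)
  L1 back_away: active, inhibitor → wire = none
  L2 cruise: active, suppressor → wire = (2, 1)
  actuator = (2, 1)
tick 1:
  L0 dock: active, feeds wire = (-1, 2)
  L1 back_away: idle → wire stays (-1, 2)
  L2 cruise: active, suppressor → wire = (2, 1)
  actuator = (2, 1)
tick 2:
  L0 dock: active, feeds wire = (-1, 2)
  L1 back_away: active, inhibitor → wire = none
  L2 cruise: idle → wire stays none
  actuator = none
tick 3:
  L0 dock: idle → wire = none
  L1 back_away: active, inhibitor → wire = none
  L2 cruise: active, suppressor → wire = (2, 1)
  actuator = (2, 1)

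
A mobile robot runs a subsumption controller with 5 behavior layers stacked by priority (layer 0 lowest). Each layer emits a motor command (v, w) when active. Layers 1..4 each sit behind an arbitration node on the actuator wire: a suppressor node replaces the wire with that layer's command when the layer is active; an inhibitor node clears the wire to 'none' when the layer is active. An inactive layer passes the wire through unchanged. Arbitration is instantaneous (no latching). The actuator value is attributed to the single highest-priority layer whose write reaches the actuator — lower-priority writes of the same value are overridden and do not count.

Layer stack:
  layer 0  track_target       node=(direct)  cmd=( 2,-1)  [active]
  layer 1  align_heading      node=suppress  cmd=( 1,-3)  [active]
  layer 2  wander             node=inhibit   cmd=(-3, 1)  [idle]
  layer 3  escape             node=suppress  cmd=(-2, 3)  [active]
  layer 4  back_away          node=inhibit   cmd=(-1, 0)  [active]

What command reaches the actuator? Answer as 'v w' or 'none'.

layer 0 (track_target) active — direct: (2, -1)
layer 1 (align_heading) active — suppresses: (1, -3)
layer 2 (wander) idle — unchanged: (1, -3)
layer 3 (escape) active — suppresses: (-2, 3)
layer 4 (back_away) active — inhibits: none
→ actuator none

none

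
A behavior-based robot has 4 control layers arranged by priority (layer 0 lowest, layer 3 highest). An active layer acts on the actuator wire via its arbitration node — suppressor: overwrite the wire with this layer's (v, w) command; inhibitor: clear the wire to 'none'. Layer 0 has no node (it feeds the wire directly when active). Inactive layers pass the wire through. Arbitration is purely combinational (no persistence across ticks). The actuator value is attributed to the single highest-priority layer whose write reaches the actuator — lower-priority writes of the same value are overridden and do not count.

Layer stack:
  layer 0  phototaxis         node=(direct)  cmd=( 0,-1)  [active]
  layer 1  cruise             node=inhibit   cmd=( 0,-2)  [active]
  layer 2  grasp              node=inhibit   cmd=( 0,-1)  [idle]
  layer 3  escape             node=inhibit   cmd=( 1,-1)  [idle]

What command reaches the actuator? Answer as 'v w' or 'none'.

L0 phototaxis: active, feeds wire = (0, -1)
L1 cruise: active, inhibitor → wire = none
L2 grasp: idle → wire stays none
L3 escape: idle → wire stays none
actuator = none

none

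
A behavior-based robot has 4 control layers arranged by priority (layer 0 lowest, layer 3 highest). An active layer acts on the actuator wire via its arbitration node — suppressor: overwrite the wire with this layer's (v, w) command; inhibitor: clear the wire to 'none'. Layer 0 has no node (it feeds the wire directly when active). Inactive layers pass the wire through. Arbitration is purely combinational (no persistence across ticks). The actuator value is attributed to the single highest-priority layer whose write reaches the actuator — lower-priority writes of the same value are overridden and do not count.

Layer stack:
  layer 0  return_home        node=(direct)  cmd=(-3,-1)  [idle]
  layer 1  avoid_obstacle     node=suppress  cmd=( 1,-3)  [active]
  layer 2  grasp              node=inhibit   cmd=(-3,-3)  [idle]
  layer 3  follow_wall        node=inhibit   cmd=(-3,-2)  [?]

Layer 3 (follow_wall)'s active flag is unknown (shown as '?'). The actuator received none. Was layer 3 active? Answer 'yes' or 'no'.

yes

If layer 3 is active=yes:
  actuator would be none
If layer 3 is active=no:
  actuator would be (1, -3)
Observed none, so layer 3 was active.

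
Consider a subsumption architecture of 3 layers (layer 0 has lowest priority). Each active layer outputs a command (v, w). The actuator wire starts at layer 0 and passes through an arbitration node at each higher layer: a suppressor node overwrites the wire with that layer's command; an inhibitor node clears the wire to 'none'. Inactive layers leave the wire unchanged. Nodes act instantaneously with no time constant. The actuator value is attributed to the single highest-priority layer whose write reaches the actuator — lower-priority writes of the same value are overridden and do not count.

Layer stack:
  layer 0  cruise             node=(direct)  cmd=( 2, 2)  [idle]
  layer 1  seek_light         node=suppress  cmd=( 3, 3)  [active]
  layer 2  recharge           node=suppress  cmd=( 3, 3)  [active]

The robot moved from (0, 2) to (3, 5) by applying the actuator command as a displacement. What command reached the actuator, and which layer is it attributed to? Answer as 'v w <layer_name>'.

3 3 recharge

displacement = (3, 5) − (0, 2) = (3, 3)
layer 0 (cruise) idle — none
layer 1 (seek_light) active — suppresses: (3, 3)
layer 2 (recharge) active — suppresses: (3, 3)
→ actuator (3, 3) — from layer 2 (recharge)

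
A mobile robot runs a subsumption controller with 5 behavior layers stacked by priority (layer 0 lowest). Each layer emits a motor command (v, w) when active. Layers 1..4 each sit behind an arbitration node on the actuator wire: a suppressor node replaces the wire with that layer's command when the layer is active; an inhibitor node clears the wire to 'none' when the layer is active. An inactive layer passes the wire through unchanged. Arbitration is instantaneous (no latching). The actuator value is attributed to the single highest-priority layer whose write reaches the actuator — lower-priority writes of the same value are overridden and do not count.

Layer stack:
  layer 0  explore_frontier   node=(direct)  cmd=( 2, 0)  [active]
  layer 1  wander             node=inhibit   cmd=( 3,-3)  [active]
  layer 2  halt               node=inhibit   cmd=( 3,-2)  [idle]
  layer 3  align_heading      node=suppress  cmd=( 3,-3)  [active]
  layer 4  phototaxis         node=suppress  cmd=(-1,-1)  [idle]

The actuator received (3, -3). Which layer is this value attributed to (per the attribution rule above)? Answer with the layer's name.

align_heading

L0 explore_frontier: active, feeds wire = (2, 0)
L1 wander: active, inhibitor → wire = none
L2 halt: idle → wire stays none
L3 align_heading: active, suppressor → wire = (3, -3)
L4 phototaxis: idle → wire stays (3, -3)
actuator = (3, -3)
last writer: layer 3 = align_heading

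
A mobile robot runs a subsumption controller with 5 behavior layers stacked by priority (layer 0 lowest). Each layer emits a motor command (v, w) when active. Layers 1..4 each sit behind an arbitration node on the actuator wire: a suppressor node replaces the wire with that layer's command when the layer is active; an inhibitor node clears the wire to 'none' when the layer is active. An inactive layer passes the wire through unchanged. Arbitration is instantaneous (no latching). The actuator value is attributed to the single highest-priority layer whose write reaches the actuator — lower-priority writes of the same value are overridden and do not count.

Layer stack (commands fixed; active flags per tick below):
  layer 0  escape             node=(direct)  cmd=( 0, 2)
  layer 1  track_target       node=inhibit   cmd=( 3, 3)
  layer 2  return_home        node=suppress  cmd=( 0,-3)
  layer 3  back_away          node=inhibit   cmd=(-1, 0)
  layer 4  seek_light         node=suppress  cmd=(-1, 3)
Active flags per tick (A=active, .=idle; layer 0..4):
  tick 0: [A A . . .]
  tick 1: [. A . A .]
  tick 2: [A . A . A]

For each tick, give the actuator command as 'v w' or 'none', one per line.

tick 0:
  [0] escape on; wire := (0, 2)
  [1] track_target on (inhibit); wire := none
  [2] return_home off; pass none
  [3] back_away off; pass none
  [4] seek_light off; pass none
  output none
tick 1:
  [0] escape off; wire := none
  [1] track_target on (inhibit); wire := none
  [2] return_home off; pass none
  [3] back_away on (inhibit); wire := none
  [4] seek_light off; pass none
  output none
tick 2:
  [0] escape on; wire := (0, 2)
  [1] track_target off; pass (0, 2)
  [2] return_home on (suppress); wire := (0, -3)
  [3] back_away off; pass (0, -3)
  [4] seek_light on (suppress); wire := (-1, 3)
  output (-1, 3)

none
none
-1 3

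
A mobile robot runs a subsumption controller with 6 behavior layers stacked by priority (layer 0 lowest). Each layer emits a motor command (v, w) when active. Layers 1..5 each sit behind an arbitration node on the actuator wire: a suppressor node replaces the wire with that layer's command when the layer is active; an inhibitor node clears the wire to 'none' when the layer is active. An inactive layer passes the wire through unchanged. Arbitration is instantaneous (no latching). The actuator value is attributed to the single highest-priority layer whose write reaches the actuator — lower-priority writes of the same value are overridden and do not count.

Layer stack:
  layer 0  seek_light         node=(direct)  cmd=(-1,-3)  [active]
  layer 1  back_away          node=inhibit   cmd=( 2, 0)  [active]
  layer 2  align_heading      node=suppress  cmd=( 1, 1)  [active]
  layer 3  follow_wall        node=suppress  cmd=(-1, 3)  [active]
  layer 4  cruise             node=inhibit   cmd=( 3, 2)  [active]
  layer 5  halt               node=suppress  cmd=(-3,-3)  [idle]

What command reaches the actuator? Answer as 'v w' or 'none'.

none

L0 seek_light: active, feeds wire = (-1, -3)
L1 back_away: active, inhibitor → wire = none
L2 align_heading: active, suppressor → wire = (1, 1)
L3 follow_wall: active, suppressor → wire = (-1, 3)
L4 cruise: active, inhibitor → wire = none
L5 halt: idle → wire stays none
actuator = none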